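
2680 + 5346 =8026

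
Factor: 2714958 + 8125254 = 10840212 = 2^2*3^2*127^1*2371^1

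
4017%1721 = 575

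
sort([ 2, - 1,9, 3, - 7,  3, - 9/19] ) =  [ - 7,  -  1, -9/19, 2, 3, 3,9]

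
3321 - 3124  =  197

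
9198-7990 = 1208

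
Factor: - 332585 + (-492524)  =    -  825109 = -825109^1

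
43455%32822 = 10633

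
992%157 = 50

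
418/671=38/61  =  0.62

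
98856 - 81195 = 17661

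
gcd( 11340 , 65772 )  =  2268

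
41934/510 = 82 + 19/85=82.22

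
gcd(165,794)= 1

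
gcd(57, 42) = 3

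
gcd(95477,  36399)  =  1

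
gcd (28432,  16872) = 8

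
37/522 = 37/522  =  0.07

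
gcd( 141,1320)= 3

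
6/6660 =1/1110  =  0.00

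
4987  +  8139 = 13126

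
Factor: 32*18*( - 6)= -3456 = - 2^7 * 3^3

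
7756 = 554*14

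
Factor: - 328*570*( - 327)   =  61135920  =  2^4 * 3^2*5^1*19^1*41^1*109^1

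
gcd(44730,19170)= 6390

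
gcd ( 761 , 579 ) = 1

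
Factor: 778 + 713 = 1491 = 3^1*7^1 * 71^1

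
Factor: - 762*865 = - 2^1*3^1*5^1*127^1*173^1 = -  659130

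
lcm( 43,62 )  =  2666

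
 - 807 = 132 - 939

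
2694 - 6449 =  - 3755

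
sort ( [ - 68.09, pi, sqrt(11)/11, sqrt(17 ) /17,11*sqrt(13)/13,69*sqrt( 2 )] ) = [ - 68.09,sqrt( 17 ) /17, sqrt(11 ) /11, 11 * sqrt (13)/13,pi, 69*sqrt(2 )]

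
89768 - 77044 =12724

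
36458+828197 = 864655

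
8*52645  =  421160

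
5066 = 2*2533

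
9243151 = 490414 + 8752737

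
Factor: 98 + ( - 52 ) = 46 = 2^1*23^1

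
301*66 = 19866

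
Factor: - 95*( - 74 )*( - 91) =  - 2^1*5^1*7^1*13^1*19^1* 37^1=- 639730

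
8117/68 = 119 + 25/68=119.37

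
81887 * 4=327548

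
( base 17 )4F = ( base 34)2f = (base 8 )123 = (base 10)83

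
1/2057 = 1/2057 = 0.00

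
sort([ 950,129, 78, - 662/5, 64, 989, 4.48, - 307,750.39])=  [ - 307, - 662/5, 4.48, 64, 78,129,  750.39 , 950, 989]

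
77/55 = 1 + 2/5 = 1.40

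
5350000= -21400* ( - 250)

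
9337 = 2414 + 6923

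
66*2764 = 182424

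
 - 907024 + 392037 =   -  514987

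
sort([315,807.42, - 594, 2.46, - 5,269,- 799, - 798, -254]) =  [-799, - 798, - 594, - 254,  -  5 , 2.46,269, 315,807.42]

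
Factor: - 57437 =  - 19^1 * 3023^1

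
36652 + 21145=57797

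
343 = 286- - 57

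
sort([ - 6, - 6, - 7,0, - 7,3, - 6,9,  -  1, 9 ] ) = [ - 7, - 7,  -  6, - 6,  -  6, - 1, 0, 3,  9 , 9 ] 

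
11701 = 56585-44884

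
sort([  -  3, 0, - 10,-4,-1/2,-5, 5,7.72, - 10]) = [  -  10,-10,  -  5,-4, - 3,-1/2, 0, 5, 7.72]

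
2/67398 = 1/33699 = 0.00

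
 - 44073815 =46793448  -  90867263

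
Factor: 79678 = 2^1*39839^1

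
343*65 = 22295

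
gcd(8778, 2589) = 3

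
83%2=1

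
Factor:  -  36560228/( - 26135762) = 2^1*61^1*67^( - 1)*149837^1*195043^( - 1 ) = 18280114/13067881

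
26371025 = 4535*5815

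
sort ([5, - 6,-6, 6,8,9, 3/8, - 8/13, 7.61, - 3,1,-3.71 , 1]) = [-6,-6,  -  3.71,  -  3,-8/13, 3/8, 1, 1,5, 6,  7.61 , 8,9 ] 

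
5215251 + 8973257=14188508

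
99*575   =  56925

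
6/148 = 3/74 = 0.04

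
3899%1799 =301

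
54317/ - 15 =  - 3622+ 13/15 = - 3621.13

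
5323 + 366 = 5689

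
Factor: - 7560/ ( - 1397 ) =2^3*3^3 * 5^1*7^1*11^( - 1 ) * 127^( - 1 )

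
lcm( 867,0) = 0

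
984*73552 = 72375168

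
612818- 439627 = 173191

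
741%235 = 36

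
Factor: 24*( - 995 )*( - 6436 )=2^5*3^1*5^1*199^1*1609^1 = 153691680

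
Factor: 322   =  2^1*7^1*23^1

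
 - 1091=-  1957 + 866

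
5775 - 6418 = -643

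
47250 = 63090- 15840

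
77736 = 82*948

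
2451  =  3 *817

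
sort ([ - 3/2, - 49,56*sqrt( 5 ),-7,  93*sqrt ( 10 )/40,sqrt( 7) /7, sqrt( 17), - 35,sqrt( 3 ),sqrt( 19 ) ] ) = [-49, - 35, - 7, - 3/2, sqrt( 7)/7,  sqrt(3 ), sqrt( 17),sqrt( 19) , 93*sqrt( 10)/40,56*  sqrt( 5 )]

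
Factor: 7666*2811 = 2^1*3^1*937^1*3833^1 = 21549126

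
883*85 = 75055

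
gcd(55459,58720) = 1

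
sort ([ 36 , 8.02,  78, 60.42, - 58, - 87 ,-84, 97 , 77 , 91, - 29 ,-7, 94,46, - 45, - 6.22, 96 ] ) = [ - 87,  -  84, - 58,  -  45, - 29, - 7 ,  -  6.22,  8.02,36,46, 60.42,77, 78, 91 , 94, 96,97]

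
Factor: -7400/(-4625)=8/5 = 2^3*5^( - 1)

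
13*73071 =949923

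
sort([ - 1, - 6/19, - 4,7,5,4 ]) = [ - 4, - 1, - 6/19,4,5, 7 ]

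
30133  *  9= 271197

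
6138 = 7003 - 865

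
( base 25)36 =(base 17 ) 4d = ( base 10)81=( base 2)1010001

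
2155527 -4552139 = -2396612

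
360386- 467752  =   - 107366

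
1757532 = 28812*61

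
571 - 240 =331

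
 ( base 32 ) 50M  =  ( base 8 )12026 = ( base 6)35450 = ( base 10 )5142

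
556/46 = 12 + 2/23 =12.09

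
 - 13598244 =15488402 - 29086646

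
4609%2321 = 2288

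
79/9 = 79/9= 8.78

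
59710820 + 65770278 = 125481098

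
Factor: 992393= 992393^1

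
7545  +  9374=16919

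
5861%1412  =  213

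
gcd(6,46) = 2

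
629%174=107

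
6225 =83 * 75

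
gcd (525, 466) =1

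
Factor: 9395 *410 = 2^1* 5^2*41^1*1879^1 = 3851950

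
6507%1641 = 1584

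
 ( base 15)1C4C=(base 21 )djf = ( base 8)14003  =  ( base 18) 10h9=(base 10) 6147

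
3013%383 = 332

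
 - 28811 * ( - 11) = 316921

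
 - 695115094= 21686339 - 716801433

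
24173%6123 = 5804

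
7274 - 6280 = 994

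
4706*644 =3030664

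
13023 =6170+6853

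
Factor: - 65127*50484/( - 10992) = 2^( - 2 )*3^1 * 7^1*17^1*229^( - 1 )* 601^1*1277^1 =273989289/916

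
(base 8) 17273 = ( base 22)G5D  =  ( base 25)ceh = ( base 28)A0R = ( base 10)7867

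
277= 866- 589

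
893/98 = 9 + 11/98 = 9.11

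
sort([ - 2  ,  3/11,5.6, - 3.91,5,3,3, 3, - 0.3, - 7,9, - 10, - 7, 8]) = [ - 10, - 7, - 7,-3.91, - 2, - 0.3, 3/11, 3, 3,3,5, 5.6, 8,  9 ] 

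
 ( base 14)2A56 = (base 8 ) 16544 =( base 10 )7524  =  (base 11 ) 5720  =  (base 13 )356a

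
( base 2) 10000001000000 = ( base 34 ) 74S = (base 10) 8256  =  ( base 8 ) 20100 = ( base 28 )AEO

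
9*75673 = 681057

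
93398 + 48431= 141829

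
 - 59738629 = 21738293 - 81476922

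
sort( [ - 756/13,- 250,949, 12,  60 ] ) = [  -  250, - 756/13,12,60, 949]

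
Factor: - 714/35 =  - 102/5 =-2^1 * 3^1*5^ ( - 1 ) *17^1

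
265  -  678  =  -413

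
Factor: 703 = 19^1* 37^1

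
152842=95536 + 57306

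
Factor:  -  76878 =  - 2^1* 3^2 * 4271^1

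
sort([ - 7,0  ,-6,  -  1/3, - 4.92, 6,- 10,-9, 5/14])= [ - 10, - 9, - 7, - 6, - 4.92,-1/3, 0,  5/14,6] 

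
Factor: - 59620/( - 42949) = 2^2*5^1*11^1*29^( - 1 )*271^1*1481^( - 1)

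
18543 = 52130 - 33587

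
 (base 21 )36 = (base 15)49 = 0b1000101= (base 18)3f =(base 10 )69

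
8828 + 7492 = 16320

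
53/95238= 53/95238 = 0.00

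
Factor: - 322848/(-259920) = 118/95 = 2^1*5^ (  -  1)*19^(-1)  *  59^1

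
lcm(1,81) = 81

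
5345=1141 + 4204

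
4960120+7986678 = 12946798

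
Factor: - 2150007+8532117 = 2^1*3^1*5^1*7^1*30391^1 = 6382110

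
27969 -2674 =25295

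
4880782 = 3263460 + 1617322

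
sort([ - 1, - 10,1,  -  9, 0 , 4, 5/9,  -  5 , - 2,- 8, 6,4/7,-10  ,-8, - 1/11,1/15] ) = [ - 10 ,  -  10 , - 9, - 8, - 8, - 5 ,  -  2, - 1 , - 1/11,  0,1/15,5/9, 4/7 , 1, 4, 6 ]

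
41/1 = 41 = 41.00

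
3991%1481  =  1029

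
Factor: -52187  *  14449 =-23^1*2269^1 * 14449^1 =- 754049963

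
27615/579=47 + 134/193  =  47.69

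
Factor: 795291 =3^1*7^1 * 37871^1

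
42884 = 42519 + 365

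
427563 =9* 47507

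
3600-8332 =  - 4732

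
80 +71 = 151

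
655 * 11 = 7205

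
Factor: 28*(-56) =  - 2^5*7^2 = - 1568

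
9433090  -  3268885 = 6164205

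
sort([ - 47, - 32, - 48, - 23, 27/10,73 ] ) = [ - 48 , - 47, - 32,  -  23,27/10,73 ] 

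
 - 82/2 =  - 41 =- 41.00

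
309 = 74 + 235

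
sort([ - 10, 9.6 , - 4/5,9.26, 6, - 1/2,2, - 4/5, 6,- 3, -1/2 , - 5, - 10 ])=[-10, -10, - 5, - 3, -4/5, - 4/5,-1/2, - 1/2, 2, 6,6,9.26, 9.6]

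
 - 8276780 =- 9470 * 874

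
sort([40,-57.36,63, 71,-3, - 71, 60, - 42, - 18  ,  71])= [ - 71, - 57.36 ,-42, - 18, - 3,  40,60, 63, 71, 71] 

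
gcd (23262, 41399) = 1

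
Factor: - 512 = - 2^9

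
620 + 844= 1464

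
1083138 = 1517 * 714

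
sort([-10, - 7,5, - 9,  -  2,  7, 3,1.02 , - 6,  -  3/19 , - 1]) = [ - 10, -9, - 7,-6, - 2,-1, - 3/19 , 1.02, 3, 5,  7 ] 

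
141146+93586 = 234732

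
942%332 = 278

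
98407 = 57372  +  41035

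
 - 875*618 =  - 540750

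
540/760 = 27/38 = 0.71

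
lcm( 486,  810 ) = 2430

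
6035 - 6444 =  - 409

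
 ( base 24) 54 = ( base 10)124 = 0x7c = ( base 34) 3M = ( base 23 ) 59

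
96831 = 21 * 4611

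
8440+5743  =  14183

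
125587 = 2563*49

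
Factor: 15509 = 13^1*1193^1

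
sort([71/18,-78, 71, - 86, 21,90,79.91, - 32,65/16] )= [  -  86,  -  78,  -  32,71/18, 65/16,  21,71, 79.91,  90]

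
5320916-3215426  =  2105490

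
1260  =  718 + 542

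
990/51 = 330/17= 19.41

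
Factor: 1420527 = 3^1 *41^1* 11549^1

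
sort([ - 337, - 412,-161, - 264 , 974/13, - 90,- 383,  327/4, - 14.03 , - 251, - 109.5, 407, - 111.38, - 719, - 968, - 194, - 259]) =[ - 968,-719 , - 412,-383,-337,- 264,-259, - 251, - 194, - 161, - 111.38, - 109.5, - 90, - 14.03,  974/13, 327/4,407 ]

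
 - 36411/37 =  - 36411/37 = - 984.08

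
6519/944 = 6+855/944 = 6.91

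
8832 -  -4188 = 13020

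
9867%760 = 747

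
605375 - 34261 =571114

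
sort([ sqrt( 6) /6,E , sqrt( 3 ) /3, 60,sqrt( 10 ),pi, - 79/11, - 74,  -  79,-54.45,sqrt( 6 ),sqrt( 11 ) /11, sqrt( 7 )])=[- 79, - 74, - 54.45, - 79/11,sqrt (11)/11,sqrt( 6 ) /6,sqrt( 3 ) /3,sqrt(6),sqrt(7 ),E, pi,  sqrt ( 10), 60]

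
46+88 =134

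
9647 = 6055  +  3592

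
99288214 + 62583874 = 161872088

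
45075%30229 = 14846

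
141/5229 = 47/1743 = 0.03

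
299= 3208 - 2909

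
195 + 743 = 938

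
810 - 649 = 161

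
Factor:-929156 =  -2^2*67^1 * 3467^1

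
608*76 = 46208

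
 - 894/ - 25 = 894/25  =  35.76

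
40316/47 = 40316/47 = 857.79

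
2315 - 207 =2108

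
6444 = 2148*3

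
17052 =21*812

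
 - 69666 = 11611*( - 6)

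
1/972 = 1/972 = 0.00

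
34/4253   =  34/4253 = 0.01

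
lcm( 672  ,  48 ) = 672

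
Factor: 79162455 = 3^1*5^1*17^1* 19^1*16339^1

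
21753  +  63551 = 85304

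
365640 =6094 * 60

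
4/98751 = 4/98751 = 0.00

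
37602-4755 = 32847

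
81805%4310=4225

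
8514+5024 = 13538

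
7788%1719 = 912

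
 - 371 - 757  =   - 1128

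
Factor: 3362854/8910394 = 1681427/4455197 = 11^1*1433^( - 1)*3109^(- 1)*152857^1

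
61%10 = 1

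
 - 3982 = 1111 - 5093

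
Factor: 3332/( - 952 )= -7/2 = - 2^(- 1 )*7^1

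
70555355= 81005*871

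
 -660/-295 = 132/59  =  2.24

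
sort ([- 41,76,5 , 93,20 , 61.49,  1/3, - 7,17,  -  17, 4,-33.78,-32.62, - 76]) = [ - 76, - 41, - 33.78,-32.62,-17,-7,1/3,4, 5,17,20 , 61.49 , 76, 93]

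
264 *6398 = 1689072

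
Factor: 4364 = 2^2*1091^1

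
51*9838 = 501738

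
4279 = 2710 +1569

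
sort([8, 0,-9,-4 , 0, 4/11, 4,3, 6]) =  [  -  9,- 4,0 , 0,  4/11,3, 4, 6,8]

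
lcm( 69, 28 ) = 1932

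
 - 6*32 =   -  192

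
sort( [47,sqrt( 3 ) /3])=[ sqrt(3 ) /3,  47]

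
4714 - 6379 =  - 1665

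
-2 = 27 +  - 29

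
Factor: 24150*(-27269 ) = - 658546350 = - 2^1*3^1*5^2 *7^1 * 11^1 * 23^1*37^1*67^1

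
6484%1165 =659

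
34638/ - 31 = -34638/31=- 1117.35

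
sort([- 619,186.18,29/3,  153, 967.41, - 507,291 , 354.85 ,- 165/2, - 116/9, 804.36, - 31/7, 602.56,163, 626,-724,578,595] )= [ - 724, - 619, - 507, - 165/2, - 116/9,-31/7, 29/3,153 , 163,186.18,291,354.85, 578,  595,602.56,626, 804.36 , 967.41] 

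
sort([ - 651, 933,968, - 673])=[ - 673, - 651 , 933, 968]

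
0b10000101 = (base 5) 1013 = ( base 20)6d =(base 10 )133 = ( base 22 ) 61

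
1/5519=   1/5519 =0.00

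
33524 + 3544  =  37068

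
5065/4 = 1266 + 1/4  =  1266.25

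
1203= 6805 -5602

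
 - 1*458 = -458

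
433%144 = 1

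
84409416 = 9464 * 8919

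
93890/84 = 1117 + 31/42= 1117.74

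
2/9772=1/4886 = 0.00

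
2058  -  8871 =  - 6813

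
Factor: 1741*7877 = 1741^1*7877^1= 13713857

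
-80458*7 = -563206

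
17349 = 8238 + 9111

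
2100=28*75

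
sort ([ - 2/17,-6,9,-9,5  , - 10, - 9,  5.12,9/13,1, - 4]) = [ - 10, - 9, - 9, - 6,-4,-2/17, 9/13,1,5, 5.12,9 ] 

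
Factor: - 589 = - 19^1*31^1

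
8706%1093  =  1055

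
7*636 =4452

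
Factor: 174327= 3^1*58109^1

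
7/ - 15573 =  - 1 + 15566/15573  =  - 0.00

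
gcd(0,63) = 63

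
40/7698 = 20/3849  =  0.01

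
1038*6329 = 6569502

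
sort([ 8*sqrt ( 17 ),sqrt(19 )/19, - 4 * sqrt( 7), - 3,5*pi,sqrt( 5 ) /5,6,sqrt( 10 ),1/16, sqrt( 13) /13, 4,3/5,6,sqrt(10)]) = [ - 4*sqrt(7 ),-3, 1/16,sqrt(19 ) /19, sqrt( 13) /13, sqrt(5)/5,3/5,sqrt( 10 ),sqrt( 10 ),4,6, 6 , 5*pi, 8*sqrt( 17)]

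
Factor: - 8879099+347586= - 19^2*23633^1=- 8531513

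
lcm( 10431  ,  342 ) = 20862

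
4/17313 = 4/17313 = 0.00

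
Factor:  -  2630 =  - 2^1*5^1*263^1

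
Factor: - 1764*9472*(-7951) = 2^10*3^2*7^2*37^1*7951^1  =  132850142208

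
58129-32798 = 25331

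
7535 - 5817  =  1718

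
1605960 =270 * 5948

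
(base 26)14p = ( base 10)805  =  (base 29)RM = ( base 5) 11210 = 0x325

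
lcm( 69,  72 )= 1656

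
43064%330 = 164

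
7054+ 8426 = 15480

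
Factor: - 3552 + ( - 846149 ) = -849701 = -849701^1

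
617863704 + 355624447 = 973488151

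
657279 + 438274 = 1095553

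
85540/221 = 387+1/17 =387.06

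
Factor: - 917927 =-917927^1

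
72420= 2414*30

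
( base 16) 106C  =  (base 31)4bj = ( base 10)4204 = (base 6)31244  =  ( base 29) 4ss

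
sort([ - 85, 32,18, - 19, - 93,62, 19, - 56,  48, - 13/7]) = [  -  93 ,-85, -56, - 19, -13/7, 18,19, 32, 48, 62 ]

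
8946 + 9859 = 18805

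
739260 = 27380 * 27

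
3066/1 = 3066 = 3066.00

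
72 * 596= 42912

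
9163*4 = 36652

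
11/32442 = 11/32442 = 0.00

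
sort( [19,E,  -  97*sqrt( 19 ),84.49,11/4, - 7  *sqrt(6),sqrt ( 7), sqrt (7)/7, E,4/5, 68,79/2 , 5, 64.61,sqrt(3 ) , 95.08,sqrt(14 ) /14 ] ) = [ - 97*sqrt( 19 ),-7*sqrt( 6 ),sqrt (14)/14 , sqrt( 7 )/7, 4/5, sqrt( 3),sqrt( 7),  E, E,11/4,5,19,79/2, 64.61,68,84.49,95.08] 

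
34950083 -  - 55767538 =90717621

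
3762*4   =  15048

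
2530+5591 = 8121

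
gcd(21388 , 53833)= 1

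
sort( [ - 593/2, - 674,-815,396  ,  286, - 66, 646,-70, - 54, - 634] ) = [ - 815,- 674, - 634, - 593/2, - 70,-66, - 54,286,396,  646 ]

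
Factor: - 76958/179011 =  - 46/107 = - 2^1*23^1*107^ (-1 )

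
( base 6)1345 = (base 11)2A1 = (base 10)353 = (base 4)11201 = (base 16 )161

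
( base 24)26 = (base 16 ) 36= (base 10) 54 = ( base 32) 1m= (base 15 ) 39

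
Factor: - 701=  - 701^1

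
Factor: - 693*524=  - 2^2*3^2*7^1*11^1*131^1 = - 363132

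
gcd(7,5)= 1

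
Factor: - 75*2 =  - 150 = - 2^1*3^1 * 5^2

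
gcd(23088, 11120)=16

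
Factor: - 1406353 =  - 13^1*251^1  *  431^1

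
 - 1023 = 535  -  1558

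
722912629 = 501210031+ 221702598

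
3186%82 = 70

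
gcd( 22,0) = 22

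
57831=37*1563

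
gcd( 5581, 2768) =1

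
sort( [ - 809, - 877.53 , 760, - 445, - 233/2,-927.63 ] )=[ - 927.63, - 877.53, -809,-445, - 233/2 , 760]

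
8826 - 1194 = 7632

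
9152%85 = 57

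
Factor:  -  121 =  - 11^2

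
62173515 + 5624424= 67797939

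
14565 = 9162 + 5403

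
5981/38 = 157 + 15/38 = 157.39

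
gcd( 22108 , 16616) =4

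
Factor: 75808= 2^5*23^1*103^1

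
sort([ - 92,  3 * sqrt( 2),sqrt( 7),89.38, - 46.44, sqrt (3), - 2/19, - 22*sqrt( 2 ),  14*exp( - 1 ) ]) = [ - 92,-46.44, - 22*sqrt(2 ), - 2/19,sqrt( 3 ),sqrt( 7),3*sqrt(2), 14*exp( - 1),89.38]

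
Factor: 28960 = 2^5*5^1*181^1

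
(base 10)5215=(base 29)65O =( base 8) 12137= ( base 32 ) 52V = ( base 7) 21130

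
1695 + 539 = 2234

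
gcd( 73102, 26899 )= 1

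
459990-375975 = 84015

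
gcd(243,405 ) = 81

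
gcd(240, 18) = 6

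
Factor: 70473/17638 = 2^( - 1)*3^1 * 13^2*139^1*8819^( - 1) 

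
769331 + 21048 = 790379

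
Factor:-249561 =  - 3^5*13^1*79^1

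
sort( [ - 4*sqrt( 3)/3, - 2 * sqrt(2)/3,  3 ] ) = [ - 4*sqrt( 3 )/3,-2 * sqrt(2) /3,3] 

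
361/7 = 51+4/7 = 51.57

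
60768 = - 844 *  ( - 72) 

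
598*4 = 2392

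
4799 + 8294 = 13093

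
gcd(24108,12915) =861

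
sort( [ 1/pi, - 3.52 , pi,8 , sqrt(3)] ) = [  -  3.52, 1/pi,  sqrt(3 ),pi, 8] 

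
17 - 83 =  - 66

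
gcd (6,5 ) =1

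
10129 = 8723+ 1406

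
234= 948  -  714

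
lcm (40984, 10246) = 40984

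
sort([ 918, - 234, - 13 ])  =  [ - 234, - 13,918] 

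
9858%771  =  606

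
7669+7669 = 15338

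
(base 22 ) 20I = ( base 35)s6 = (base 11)817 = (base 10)986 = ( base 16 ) 3da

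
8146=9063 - 917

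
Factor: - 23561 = - 23561^1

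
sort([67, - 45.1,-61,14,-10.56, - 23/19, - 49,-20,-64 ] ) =[ - 64, - 61,  -  49,-45.1, - 20,-10.56,-23/19,14,67 ] 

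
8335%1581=430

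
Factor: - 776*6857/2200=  - 665129/275  =  - 5^(-2 )*11^( - 1 ) * 97^1* 6857^1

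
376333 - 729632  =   - 353299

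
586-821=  - 235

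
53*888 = 47064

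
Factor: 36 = 2^2*3^2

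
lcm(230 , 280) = 6440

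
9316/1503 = 6 + 298/1503 = 6.20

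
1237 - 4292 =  - 3055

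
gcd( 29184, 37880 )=8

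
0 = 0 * 193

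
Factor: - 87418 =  - 2^1*109^1 * 401^1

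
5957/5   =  1191+2/5 = 1191.40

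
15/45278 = 15/45278 = 0.00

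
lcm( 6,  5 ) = 30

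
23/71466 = 23/71466 = 0.00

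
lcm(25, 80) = 400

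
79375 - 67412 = 11963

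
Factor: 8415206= 2^1 * 37^1*113719^1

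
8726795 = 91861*95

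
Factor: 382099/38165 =851/85 = 5^( - 1 )*17^( - 1)*23^1*37^1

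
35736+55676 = 91412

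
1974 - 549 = 1425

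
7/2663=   7/2663 = 0.00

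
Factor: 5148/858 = 6 =2^1*3^1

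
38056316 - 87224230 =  - 49167914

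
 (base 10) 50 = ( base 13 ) 3b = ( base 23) 24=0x32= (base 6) 122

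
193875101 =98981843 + 94893258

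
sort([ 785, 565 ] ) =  [ 565, 785] 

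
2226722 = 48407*46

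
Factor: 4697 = 7^1*11^1*61^1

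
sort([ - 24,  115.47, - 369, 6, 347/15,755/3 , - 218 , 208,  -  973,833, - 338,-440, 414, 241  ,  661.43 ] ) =[ - 973 ,  -  440, - 369, - 338, -218, - 24, 6,347/15, 115.47,208, 241  ,  755/3 , 414,  661.43, 833 ] 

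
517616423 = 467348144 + 50268279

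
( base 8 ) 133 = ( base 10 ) 91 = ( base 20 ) 4B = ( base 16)5b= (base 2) 1011011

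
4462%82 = 34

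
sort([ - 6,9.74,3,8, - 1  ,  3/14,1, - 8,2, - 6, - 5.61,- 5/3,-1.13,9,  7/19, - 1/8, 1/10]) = [ - 8, - 6 , - 6, - 5.61,-5/3,-1.13, - 1,- 1/8, 1/10, 3/14,7/19, 1, 2, 3 , 8,  9, 9.74]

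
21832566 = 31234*699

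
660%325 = 10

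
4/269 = 4/269 = 0.01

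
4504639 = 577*7807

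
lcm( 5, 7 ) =35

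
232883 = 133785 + 99098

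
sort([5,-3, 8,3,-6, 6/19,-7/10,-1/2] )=[-6,-3,-7/10, - 1/2, 6/19, 3 , 5, 8]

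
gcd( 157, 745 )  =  1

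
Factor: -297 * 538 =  - 2^1  *3^3*11^1 * 269^1 = - 159786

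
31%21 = 10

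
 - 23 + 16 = -7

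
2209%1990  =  219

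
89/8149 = 89/8149 = 0.01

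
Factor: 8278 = 2^1*4139^1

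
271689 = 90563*3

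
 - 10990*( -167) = 1835330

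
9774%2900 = 1074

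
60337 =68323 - 7986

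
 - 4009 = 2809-6818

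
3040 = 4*760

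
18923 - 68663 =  - 49740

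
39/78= 1/2 = 0.50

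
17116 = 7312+9804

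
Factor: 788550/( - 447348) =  - 131425/74558 = -2^ ( - 1)*5^2*7^1 * 11^( - 1)*751^1*3389^(  -  1 )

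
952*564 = 536928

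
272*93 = 25296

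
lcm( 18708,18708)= 18708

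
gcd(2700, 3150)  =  450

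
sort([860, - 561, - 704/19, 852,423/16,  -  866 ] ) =[ -866,-561, - 704/19, 423/16,  852,860]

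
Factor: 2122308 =2^2*3^3* 43^1*457^1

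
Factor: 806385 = 3^1*5^1*53759^1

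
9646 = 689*14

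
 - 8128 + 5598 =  - 2530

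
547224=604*906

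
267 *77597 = 20718399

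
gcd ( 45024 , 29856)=96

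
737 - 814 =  - 77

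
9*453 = 4077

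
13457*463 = 6230591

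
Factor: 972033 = 3^1* 324011^1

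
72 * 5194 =373968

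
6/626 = 3/313= 0.01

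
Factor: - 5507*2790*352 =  - 5408314560 = - 2^6*3^2*5^1*11^1*31^1*5507^1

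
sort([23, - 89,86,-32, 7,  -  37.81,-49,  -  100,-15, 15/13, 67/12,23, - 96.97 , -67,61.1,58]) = [ - 100, - 96.97, - 89, - 67, - 49 , - 37.81, - 32, - 15,15/13, 67/12, 7, 23 , 23,58, 61.1, 86 ] 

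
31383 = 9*3487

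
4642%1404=430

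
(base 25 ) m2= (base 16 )228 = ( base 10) 552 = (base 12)3a0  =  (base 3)202110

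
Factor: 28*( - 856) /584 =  - 2996/73 = - 2^2*7^1*73^( - 1 )*107^1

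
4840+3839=8679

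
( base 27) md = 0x25F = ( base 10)607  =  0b1001011111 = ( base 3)211111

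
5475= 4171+1304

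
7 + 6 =13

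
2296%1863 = 433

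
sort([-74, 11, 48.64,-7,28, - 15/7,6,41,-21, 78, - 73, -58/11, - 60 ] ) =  [ - 74,-73, - 60,- 21,- 7, - 58/11, -15/7,6, 11 , 28, 41,48.64,  78 ] 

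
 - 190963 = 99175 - 290138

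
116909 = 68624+48285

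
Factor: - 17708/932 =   -  19^1= -19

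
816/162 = 136/27 = 5.04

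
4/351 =4/351 = 0.01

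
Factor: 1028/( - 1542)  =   - 2^1*3^ ( - 1) = -2/3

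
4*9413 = 37652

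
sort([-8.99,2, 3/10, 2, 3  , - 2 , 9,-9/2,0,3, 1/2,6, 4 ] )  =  [  -  8.99, - 9/2, - 2, 0,3/10 , 1/2,2,2,3, 3,4,6,9 ] 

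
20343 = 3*6781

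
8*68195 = 545560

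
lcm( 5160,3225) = 25800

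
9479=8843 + 636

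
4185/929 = 4 + 469/929 = 4.50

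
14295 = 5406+8889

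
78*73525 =5734950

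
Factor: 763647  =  3^1*457^1*557^1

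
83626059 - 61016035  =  22610024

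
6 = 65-59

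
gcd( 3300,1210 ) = 110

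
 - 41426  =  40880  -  82306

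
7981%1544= 261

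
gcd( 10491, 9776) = 13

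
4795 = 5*959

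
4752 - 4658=94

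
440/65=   6 + 10/13 = 6.77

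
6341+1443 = 7784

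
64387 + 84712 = 149099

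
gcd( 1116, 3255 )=93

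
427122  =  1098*389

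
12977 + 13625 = 26602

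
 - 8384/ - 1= 8384/1 = 8384.00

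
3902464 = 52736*74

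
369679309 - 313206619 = 56472690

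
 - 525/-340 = 1 + 37/68= 1.54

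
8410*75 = 630750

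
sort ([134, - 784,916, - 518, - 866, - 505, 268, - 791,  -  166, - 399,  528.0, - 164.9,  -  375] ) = [ - 866 ,- 791, - 784, - 518, - 505, - 399, - 375, - 166,  -  164.9,134,268, 528.0,916]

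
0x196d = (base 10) 6509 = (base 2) 1100101101101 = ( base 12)3925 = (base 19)i0b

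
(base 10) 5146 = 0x141a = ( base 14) 1c38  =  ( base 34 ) 4fc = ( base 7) 21001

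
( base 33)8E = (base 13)185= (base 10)278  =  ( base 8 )426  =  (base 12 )1B2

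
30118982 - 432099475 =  - 401980493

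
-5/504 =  - 1+499/504 = -0.01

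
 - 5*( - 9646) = 48230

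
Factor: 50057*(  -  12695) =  - 5^1*7^1 * 2539^1*7151^1 = - 635473615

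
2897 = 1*2897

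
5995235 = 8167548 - 2172313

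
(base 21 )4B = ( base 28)3b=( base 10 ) 95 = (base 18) 55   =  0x5F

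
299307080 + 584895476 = 884202556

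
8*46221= 369768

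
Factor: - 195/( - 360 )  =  13/24 = 2^( - 3 )*3^( -1 ) *13^1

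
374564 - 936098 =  - 561534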